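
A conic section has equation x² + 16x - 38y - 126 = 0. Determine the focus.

(-8, 9/2)

Only x is squared. Complete the square in x: (x + 8)² = 38(y + 5).
Vertex (-8, -5); 4p = 38 so p = 19/2. Opens up.
Focus is p units from the vertex along the axis: (h, k + p).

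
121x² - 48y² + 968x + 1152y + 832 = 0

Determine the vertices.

Group the x- and y-terms: 121(x² + 8x) -48(y² - 24y) = -832
Completing the square gives 121(x + 4)² -48(y - 12)² = -832 + 1936 - 6912 = -5808.
Divide through by -5808 to get (y - 12)²/121 - (x + 4)²/48 = 1.
Hyperbola, center (-4, 12), transverse axis vertical; a² = 121, b² = 48.
a = 11. Vertices at (h, k ± a).

(-4, 1) and (-4, 23)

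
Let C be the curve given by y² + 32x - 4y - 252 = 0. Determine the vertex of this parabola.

(8, 2)

Only y is squared. Complete the square in y: (y - 2)² = -32(x - 8).
Vertex (8, 2); 4p = -32 so p = -8. Opens left.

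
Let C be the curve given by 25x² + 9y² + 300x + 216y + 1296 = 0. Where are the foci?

Group the x- and y-terms: 25(x² + 12x) + 9(y² + 24y) = -1296
Complete the square in x and y: 25(x + 6)² + 9(y + 12)² = -1296 + 900 + 1296 = 900
Dividing both sides by 900: (x + 6)²/36 + (y + 12)²/100 = 1
Ellipse, center (-6, -12), major axis vertical; a² = 100, b² = 36.
c² = a² - b² = 100 - 36 = 64, so c = 8.
Foci lie on the vertical axis through the center: (h, k ± c).

(-6, -20) and (-6, -4)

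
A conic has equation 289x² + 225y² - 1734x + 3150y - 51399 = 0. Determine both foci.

(3, -15) and (3, 1)

Group: 289(x² - 6x) + 225(y² + 14y) = 51399
Complete the square in x and y: 289(x - 3)² + 225(y + 7)² = 51399 + 2601 + 11025 = 65025
Dividing both sides by 65025: (x - 3)²/225 + (y + 7)²/289 = 1
Ellipse, center (3, -7), major axis vertical; a² = 289, b² = 225.
c² = a² - b² = 289 - 225 = 64, so c = 8.
Foci lie on the vertical axis through the center: (h, k ± c).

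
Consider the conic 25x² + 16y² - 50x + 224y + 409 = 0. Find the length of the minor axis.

Rearranging, 25(x² - 2x) + 16(y² + 14y) = -409.
25(x - 1)² + 16(y + 7)² = -409 + 25 + 784 = 400
Dividing both sides by 400: (x - 1)²/16 + (y + 7)²/25 = 1
Ellipse, center (1, -7), major axis vertical; a² = 25, b² = 16.
b² = 16 so b = 4; the minor axis has length 2b = 8.

8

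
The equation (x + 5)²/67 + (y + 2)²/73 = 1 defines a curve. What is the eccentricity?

Center (-5, -2). The larger denominator 73 sits under the y-term, so the major axis is vertical; a² = 73, b² = 67.
c² = a² - b² = 6, so c = √6.
e = c/a = √6/√73 = √438/73.

e = √438/73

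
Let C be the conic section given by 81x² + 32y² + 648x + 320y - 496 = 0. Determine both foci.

Rearranging, 81(x² + 8x) + 32(y² + 10y) = 496.
Complete the square in x and y: 81(x + 4)² + 32(y + 5)² = 496 + 1296 + 800 = 2592
Divide by 2592: (x + 4)²/32 + (y + 5)²/81 = 1
Ellipse, center (-4, -5), major axis vertical; a² = 81, b² = 32.
c² = a² - b² = 81 - 32 = 49, so c = 7.
Foci lie on the vertical axis through the center: (h, k ± c).

(-4, -12) and (-4, 2)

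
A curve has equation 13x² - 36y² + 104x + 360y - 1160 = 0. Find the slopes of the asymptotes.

√13/6 and -√13/6

Collect terms: 13(x² + 8x) -36(y² - 10y) = 1160
13(x + 4)² -36(y - 5)² = 1160 + 208 - 900 = 468
Divide through by 468 to get (x + 4)²/36 - (y - 5)²/13 = 1.
Hyperbola, center (-4, 5), transverse axis horizontal; a² = 36, b² = 13.
For a horizontal hyperbola the asymptotes have slope ±b/a.
Here that is ±√13/6.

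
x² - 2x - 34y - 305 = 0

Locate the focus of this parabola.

(1, -1/2)

Only x is squared. Complete the square in x: (x - 1)² = 34(y + 9).
Vertex (1, -9); 4p = 34 so p = 17/2. Opens up.
Focus is p units from the vertex along the axis: (h, k + p).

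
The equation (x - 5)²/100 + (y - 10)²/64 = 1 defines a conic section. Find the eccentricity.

Center (5, 10). The larger denominator 100 sits under the x-term, so the major axis is horizontal; a² = 100, b² = 64.
c² = a² - b² = 36, so c = 6.
e = c/a = 6/10 = 3/5.

e = 3/5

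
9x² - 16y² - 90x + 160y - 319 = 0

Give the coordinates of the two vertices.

(1, 5) and (9, 5)

Group the x- and y-terms: 9(x² - 10x) -16(y² - 10y) = 319
Completing the square gives 9(x - 5)² -16(y - 5)² = 319 + 225 - 400 = 144.
Dividing both sides by 144: (x - 5)²/16 - (y - 5)²/9 = 1
Hyperbola, center (5, 5), transverse axis horizontal; a² = 16, b² = 9.
a = 4. Vertices at (h ± a, k).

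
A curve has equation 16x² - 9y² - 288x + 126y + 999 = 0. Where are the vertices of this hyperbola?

(9, 3) and (9, 11)

Rearranging, 16(x² - 18x) -9(y² - 14y) = -999.
Complete the square in x and y: 16(x - 9)² -9(y - 7)² = -999 + 1296 - 441 = -144
Divide through by -144 to get (y - 7)²/16 - (x - 9)²/9 = 1.
Hyperbola, center (9, 7), transverse axis vertical; a² = 16, b² = 9.
a = 4. Vertices at (h, k ± a).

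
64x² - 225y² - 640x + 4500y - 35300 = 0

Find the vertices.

(-10, 10) and (20, 10)

Group the x- and y-terms: 64(x² - 10x) -225(y² - 20y) = 35300
Complete the square in x and y: 64(x - 5)² -225(y - 10)² = 35300 + 1600 - 22500 = 14400
Divide by 14400: (x - 5)²/225 - (y - 10)²/64 = 1
Hyperbola, center (5, 10), transverse axis horizontal; a² = 225, b² = 64.
a = 15. Vertices at (h ± a, k).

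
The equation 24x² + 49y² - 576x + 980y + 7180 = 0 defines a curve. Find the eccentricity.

e = 5/7

24(x² - 24x) + 49(y² + 20y) = -7180
Complete the square in x and y: 24(x - 12)² + 49(y + 10)² = -7180 + 3456 + 4900 = 1176
Dividing both sides by 1176: (x - 12)²/49 + (y + 10)²/24 = 1
Ellipse, center (12, -10), major axis horizontal; a² = 49, b² = 24.
c² = a² - b² = 25, so c = 5.
e = c/a = 5/7.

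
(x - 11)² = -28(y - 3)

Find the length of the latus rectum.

Vertex (11, 3); 4p = -28 so p = -7. Opens down.
Latus rectum length = |4p| = 28.

28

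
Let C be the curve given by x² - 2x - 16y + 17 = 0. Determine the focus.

(1, 5)

Only x is squared. Complete the square in x: (x - 1)² = 16(y - 1).
Vertex (1, 1); 4p = 16 so p = 4. Opens up.
Focus is p units from the vertex along the axis: (h, k + p).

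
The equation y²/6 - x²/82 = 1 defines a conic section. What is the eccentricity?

e = 2√33/3

Center (0, 0). The positive term is the y-term, so the transverse axis is vertical; a² = 6, b² = 82.
c² = a² + b² = 88, so c = 2√22.
e = c/a = 2√22/√6 = 2√33/3.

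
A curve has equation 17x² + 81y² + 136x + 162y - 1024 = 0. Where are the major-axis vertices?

17(x² + 8x) + 81(y² + 2y) = 1024
Complete the square in x and y: 17(x + 4)² + 81(y + 1)² = 1024 + 272 + 81 = 1377
Dividing both sides by 1377: (x + 4)²/81 + (y + 1)²/17 = 1
Ellipse, center (-4, -1), major axis horizontal; a² = 81, b² = 17.
a = 9. Vertices at (h ± a, k).

(-13, -1) and (5, -1)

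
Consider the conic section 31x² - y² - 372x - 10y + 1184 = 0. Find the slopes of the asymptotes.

Rearranging, 31(x² - 12x) -(y² + 10y) = -1184.
Complete the square: 31(x - 6)² -(y + 5)² = -1184 + 1116 - 25 = -93
Divide through by -93 to get (y + 5)²/93 - (x - 6)²/3 = 1.
Hyperbola, center (6, -5), transverse axis vertical; a² = 93, b² = 3.
For a vertical hyperbola the asymptotes have slope ±a/b.
Here that is ±√93/√3 = ±√31.

√31 and -√31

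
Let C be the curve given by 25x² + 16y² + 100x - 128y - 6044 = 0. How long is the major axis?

40

Group: 25(x² + 4x) + 16(y² - 8y) = 6044
Completing the square gives 25(x + 2)² + 16(y - 4)² = 6044 + 100 + 256 = 6400.
Divide through by 6400 to get (x + 2)²/256 + (y - 4)²/400 = 1.
Ellipse, center (-2, 4), major axis vertical; a² = 400, b² = 256.
a² = 400 so a = 20; the major axis has length 2a = 40.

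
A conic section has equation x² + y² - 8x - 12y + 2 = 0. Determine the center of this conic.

Collect terms: (x² - 8x) + (y² - 12y) = -2
Complete the square in x and y: (x - 4)² + (y - 6)² = -2 + 16 + 36 = 50
So (x - 4)² + (y - 6)² = 50.
Circle centered at (4, 6) with r² = 50.

(4, 6)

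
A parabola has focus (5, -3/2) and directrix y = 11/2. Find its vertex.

(5, 2)

The vertex is the midpoint between the focus and the directrix along the axis of symmetry.
Axis is vertical (directrix is horizontal). Vertex y-coordinate = (-3/2 + 11/2)/2 = 2; x-coordinate = 5.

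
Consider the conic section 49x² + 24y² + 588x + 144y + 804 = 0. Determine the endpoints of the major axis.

Group the x- and y-terms: 49(x² + 12x) + 24(y² + 6y) = -804
Completing the square gives 49(x + 6)² + 24(y + 3)² = -804 + 1764 + 216 = 1176.
Divide by 1176: (x + 6)²/24 + (y + 3)²/49 = 1
Ellipse, center (-6, -3), major axis vertical; a² = 49, b² = 24.
a = 7. Vertices at (h, k ± a).

(-6, -10) and (-6, 4)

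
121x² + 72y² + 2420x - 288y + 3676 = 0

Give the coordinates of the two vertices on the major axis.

121(x² + 20x) + 72(y² - 4y) = -3676
Completing the square gives 121(x + 10)² + 72(y - 2)² = -3676 + 12100 + 288 = 8712.
Divide by 8712: (x + 10)²/72 + (y - 2)²/121 = 1
Ellipse, center (-10, 2), major axis vertical; a² = 121, b² = 72.
a = 11. Vertices at (h, k ± a).

(-10, -9) and (-10, 13)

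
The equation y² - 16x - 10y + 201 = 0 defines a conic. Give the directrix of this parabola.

x = 7

Only y is squared. Complete the square in y: (y - 5)² = 16(x - 11).
Vertex (11, 5); 4p = 16 so p = 4. Opens right.
Directrix is the vertical line x = h − p = 11 − (4) = 7.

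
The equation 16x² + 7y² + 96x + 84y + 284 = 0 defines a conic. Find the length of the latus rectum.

7/2

Group: 16(x² + 6x) + 7(y² + 12y) = -284
Complete the square: 16(x + 3)² + 7(y + 6)² = -284 + 144 + 252 = 112
Dividing both sides by 112: (x + 3)²/7 + (y + 6)²/16 = 1
Ellipse, center (-3, -6), major axis vertical; a² = 16, b² = 7.
Latus rectum length = 2b²/a = 2·7/4 = 7/2.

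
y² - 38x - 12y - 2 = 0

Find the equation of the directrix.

x = -21/2

Only y is squared. Complete the square in y: (y - 6)² = 38(x + 1).
Vertex (-1, 6); 4p = 38 so p = 19/2. Opens right.
Directrix is the vertical line x = h − p = -1 − (19/2) = -21/2.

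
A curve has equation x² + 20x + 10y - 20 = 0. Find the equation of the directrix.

y = 29/2

Only x is squared. Complete the square in x: (x + 10)² = -10(y - 12).
Vertex (-10, 12); 4p = -10 so p = -5/2. Opens down.
Directrix is the horizontal line y = k − p = 12 − (-5/2) = 29/2.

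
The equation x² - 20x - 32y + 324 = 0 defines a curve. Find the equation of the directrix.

y = -1

Only x is squared. Complete the square in x: (x - 10)² = 32(y - 7).
Vertex (10, 7); 4p = 32 so p = 8. Opens up.
Directrix is the horizontal line y = k − p = 7 − (8) = -1.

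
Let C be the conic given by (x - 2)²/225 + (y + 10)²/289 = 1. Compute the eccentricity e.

e = 8/17

Center (2, -10). The larger denominator 289 sits under the y-term, so the major axis is vertical; a² = 289, b² = 225.
c² = a² - b² = 64, so c = 8.
e = c/a = 8/17.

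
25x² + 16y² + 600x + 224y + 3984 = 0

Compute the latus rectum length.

32/5

Group the x- and y-terms: 25(x² + 24x) + 16(y² + 14y) = -3984
Complete the square: 25(x + 12)² + 16(y + 7)² = -3984 + 3600 + 784 = 400
Divide by 400: (x + 12)²/16 + (y + 7)²/25 = 1
Ellipse, center (-12, -7), major axis vertical; a² = 25, b² = 16.
Latus rectum length = 2b²/a = 2·16/5 = 32/5.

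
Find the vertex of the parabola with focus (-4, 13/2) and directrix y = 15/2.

(-4, 7)

The vertex is the midpoint between the focus and the directrix along the axis of symmetry.
Axis is vertical (directrix is horizontal). Vertex y-coordinate = (13/2 + 15/2)/2 = 7; x-coordinate = -4.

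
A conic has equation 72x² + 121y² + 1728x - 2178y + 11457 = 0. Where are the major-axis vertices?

Group the x- and y-terms: 72(x² + 24x) + 121(y² - 18y) = -11457
Complete the square: 72(x + 12)² + 121(y - 9)² = -11457 + 10368 + 9801 = 8712
Dividing both sides by 8712: (x + 12)²/121 + (y - 9)²/72 = 1
Ellipse, center (-12, 9), major axis horizontal; a² = 121, b² = 72.
a = 11. Vertices at (h ± a, k).

(-23, 9) and (-1, 9)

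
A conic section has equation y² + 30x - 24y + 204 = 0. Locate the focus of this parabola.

(-19/2, 12)

Only y is squared. Complete the square in y: (y - 12)² = -30(x + 2).
Vertex (-2, 12); 4p = -30 so p = -15/2. Opens left.
Focus is p units from the vertex along the axis: (h + p, k).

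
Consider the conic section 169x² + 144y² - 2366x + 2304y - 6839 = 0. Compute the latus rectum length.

288/13

Rearranging, 169(x² - 14x) + 144(y² + 16y) = 6839.
169(x - 7)² + 144(y + 8)² = 6839 + 8281 + 9216 = 24336
Divide by 24336: (x - 7)²/144 + (y + 8)²/169 = 1
Ellipse, center (7, -8), major axis vertical; a² = 169, b² = 144.
Latus rectum length = 2b²/a = 2·144/13 = 288/13.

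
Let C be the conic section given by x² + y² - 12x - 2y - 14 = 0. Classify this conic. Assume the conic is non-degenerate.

No xy term. Coefficients of x² and y² are A = 1, C = 1.
A = C (same sign) ⇒ circle.

circle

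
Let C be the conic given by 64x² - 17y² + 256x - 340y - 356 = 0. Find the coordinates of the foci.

64(x² + 4x) -17(y² + 20y) = 356
Complete the square: 64(x + 2)² -17(y + 10)² = 356 + 256 - 1700 = -1088
Divide through by -1088 to get (y + 10)²/64 - (x + 2)²/17 = 1.
Hyperbola, center (-2, -10), transverse axis vertical; a² = 64, b² = 17.
c² = a² + b² = 64 + 17 = 81, so c = 9.
Foci lie on the vertical axis through the center: (h, k ± c).

(-2, -19) and (-2, -1)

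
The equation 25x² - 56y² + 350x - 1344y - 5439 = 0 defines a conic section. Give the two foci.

Collect terms: 25(x² + 14x) -56(y² + 24y) = 5439
25(x + 7)² -56(y + 12)² = 5439 + 1225 - 8064 = -1400
Dividing both sides by -1400: (y + 12)²/25 - (x + 7)²/56 = 1
Hyperbola, center (-7, -12), transverse axis vertical; a² = 25, b² = 56.
c² = a² + b² = 25 + 56 = 81, so c = 9.
Foci lie on the vertical axis through the center: (h, k ± c).

(-7, -21) and (-7, -3)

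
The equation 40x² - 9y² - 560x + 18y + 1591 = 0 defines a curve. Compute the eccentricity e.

e = 7/3

Group: 40(x² - 14x) -9(y² - 2y) = -1591
40(x - 7)² -9(y - 1)² = -1591 + 1960 - 9 = 360
Divide through by 360 to get (x - 7)²/9 - (y - 1)²/40 = 1.
Hyperbola, center (7, 1), transverse axis horizontal; a² = 9, b² = 40.
c² = a² + b² = 49, so c = 7.
e = c/a = 7/3.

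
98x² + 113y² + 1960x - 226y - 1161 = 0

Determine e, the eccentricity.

Collect terms: 98(x² + 20x) + 113(y² - 2y) = 1161
Completing the square gives 98(x + 10)² + 113(y - 1)² = 1161 + 9800 + 113 = 11074.
Divide through by 11074 to get (x + 10)²/113 + (y - 1)²/98 = 1.
Ellipse, center (-10, 1), major axis horizontal; a² = 113, b² = 98.
c² = a² - b² = 15, so c = √15.
e = c/a = √15/√113 = √1695/113.

e = √1695/113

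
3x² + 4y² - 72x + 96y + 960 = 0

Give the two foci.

(10, -12) and (14, -12)

Rearranging, 3(x² - 24x) + 4(y² + 24y) = -960.
Complete the square in x and y: 3(x - 12)² + 4(y + 12)² = -960 + 432 + 576 = 48
Divide by 48: (x - 12)²/16 + (y + 12)²/12 = 1
Ellipse, center (12, -12), major axis horizontal; a² = 16, b² = 12.
c² = a² - b² = 16 - 12 = 4, so c = 2.
Foci lie on the horizontal axis through the center: (h ± c, k).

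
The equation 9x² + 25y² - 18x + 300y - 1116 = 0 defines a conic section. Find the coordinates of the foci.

(-11, -6) and (13, -6)

Group the x- and y-terms: 9(x² - 2x) + 25(y² + 12y) = 1116
9(x - 1)² + 25(y + 6)² = 1116 + 9 + 900 = 2025
Divide by 2025: (x - 1)²/225 + (y + 6)²/81 = 1
Ellipse, center (1, -6), major axis horizontal; a² = 225, b² = 81.
c² = a² - b² = 225 - 81 = 144, so c = 12.
Foci lie on the horizontal axis through the center: (h ± c, k).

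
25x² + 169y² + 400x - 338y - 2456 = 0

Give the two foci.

25(x² + 16x) + 169(y² - 2y) = 2456
Complete the square in x and y: 25(x + 8)² + 169(y - 1)² = 2456 + 1600 + 169 = 4225
Divide through by 4225 to get (x + 8)²/169 + (y - 1)²/25 = 1.
Ellipse, center (-8, 1), major axis horizontal; a² = 169, b² = 25.
c² = a² - b² = 169 - 25 = 144, so c = 12.
Foci lie on the horizontal axis through the center: (h ± c, k).

(-20, 1) and (4, 1)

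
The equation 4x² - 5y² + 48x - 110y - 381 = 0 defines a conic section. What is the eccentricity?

Group: 4(x² + 12x) -5(y² + 22y) = 381
Completing the square gives 4(x + 6)² -5(y + 11)² = 381 + 144 - 605 = -80.
Divide through by -80 to get (y + 11)²/16 - (x + 6)²/20 = 1.
Hyperbola, center (-6, -11), transverse axis vertical; a² = 16, b² = 20.
c² = a² + b² = 36, so c = 6.
e = c/a = 6/4 = 3/2.

e = 3/2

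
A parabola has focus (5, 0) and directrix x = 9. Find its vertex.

The vertex is the midpoint between the focus and the directrix along the axis of symmetry.
Axis is horizontal (directrix is vertical). Vertex x-coordinate = (5 + 9)/2 = 7; y-coordinate = 0.

(7, 0)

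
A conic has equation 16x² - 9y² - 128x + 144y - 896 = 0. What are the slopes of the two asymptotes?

4/3 and -4/3

Group: 16(x² - 8x) -9(y² - 16y) = 896
Completing the square gives 16(x - 4)² -9(y - 8)² = 896 + 256 - 576 = 576.
Divide through by 576 to get (x - 4)²/36 - (y - 8)²/64 = 1.
Hyperbola, center (4, 8), transverse axis horizontal; a² = 36, b² = 64.
For a horizontal hyperbola the asymptotes have slope ±b/a.
Here that is ±8/6 = ±4/3.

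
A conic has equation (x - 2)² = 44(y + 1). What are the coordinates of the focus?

Vertex (2, -1); 4p = 44 so p = 11. Opens up.
Focus is p units from the vertex along the axis: (h, k + p).

(2, 10)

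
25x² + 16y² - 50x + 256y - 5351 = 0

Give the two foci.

(1, -20) and (1, 4)

Rearranging, 25(x² - 2x) + 16(y² + 16y) = 5351.
Complete the square in x and y: 25(x - 1)² + 16(y + 8)² = 5351 + 25 + 1024 = 6400
Divide by 6400: (x - 1)²/256 + (y + 8)²/400 = 1
Ellipse, center (1, -8), major axis vertical; a² = 400, b² = 256.
c² = a² - b² = 400 - 256 = 144, so c = 12.
Foci lie on the vertical axis through the center: (h, k ± c).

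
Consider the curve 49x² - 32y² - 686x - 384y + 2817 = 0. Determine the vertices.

(7, -13) and (7, 1)

Rearranging, 49(x² - 14x) -32(y² + 12y) = -2817.
49(x - 7)² -32(y + 6)² = -2817 + 2401 - 1152 = -1568
Dividing both sides by -1568: (y + 6)²/49 - (x - 7)²/32 = 1
Hyperbola, center (7, -6), transverse axis vertical; a² = 49, b² = 32.
a = 7. Vertices at (h, k ± a).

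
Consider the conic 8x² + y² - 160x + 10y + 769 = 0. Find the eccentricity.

e = √14/4

Rearranging, 8(x² - 20x) + (y² + 10y) = -769.
Completing the square gives 8(x - 10)² + (y + 5)² = -769 + 800 + 25 = 56.
Divide by 56: (x - 10)²/7 + (y + 5)²/56 = 1
Ellipse, center (10, -5), major axis vertical; a² = 56, b² = 7.
c² = a² - b² = 49, so c = 7.
e = c/a = 7/2√14 = √14/4.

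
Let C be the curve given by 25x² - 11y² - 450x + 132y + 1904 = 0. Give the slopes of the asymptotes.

5√11/11 and -5√11/11

25(x² - 18x) -11(y² - 12y) = -1904
Completing the square gives 25(x - 9)² -11(y - 6)² = -1904 + 2025 - 396 = -275.
Dividing both sides by -275: (y - 6)²/25 - (x - 9)²/11 = 1
Hyperbola, center (9, 6), transverse axis vertical; a² = 25, b² = 11.
For a vertical hyperbola the asymptotes have slope ±a/b.
Here that is ±5/√11 = ±5√11/11.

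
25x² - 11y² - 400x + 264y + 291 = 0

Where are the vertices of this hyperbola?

(8, 7) and (8, 17)

Collect terms: 25(x² - 16x) -11(y² - 24y) = -291
25(x - 8)² -11(y - 12)² = -291 + 1600 - 1584 = -275
Dividing both sides by -275: (y - 12)²/25 - (x - 8)²/11 = 1
Hyperbola, center (8, 12), transverse axis vertical; a² = 25, b² = 11.
a = 5. Vertices at (h, k ± a).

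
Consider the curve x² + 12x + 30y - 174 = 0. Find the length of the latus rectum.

Only x is squared. Complete the square in x: (x + 6)² = -30(y - 7).
Vertex (-6, 7); 4p = -30 so p = -15/2. Opens down.
Latus rectum length = |4p| = 30.

30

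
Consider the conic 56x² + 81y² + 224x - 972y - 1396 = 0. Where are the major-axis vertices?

Collect terms: 56(x² + 4x) + 81(y² - 12y) = 1396
56(x + 2)² + 81(y - 6)² = 1396 + 224 + 2916 = 4536
Divide through by 4536 to get (x + 2)²/81 + (y - 6)²/56 = 1.
Ellipse, center (-2, 6), major axis horizontal; a² = 81, b² = 56.
a = 9. Vertices at (h ± a, k).

(-11, 6) and (7, 6)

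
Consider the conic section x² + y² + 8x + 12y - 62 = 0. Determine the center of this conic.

(-4, -6)

(x² + 8x) + (y² + 12y) = 62
Completing the square gives (x + 4)² + (y + 6)² = 62 + 16 + 36 = 114.
So (x + 4)² + (y + 6)² = 114.
Circle centered at (-4, -6) with r² = 114.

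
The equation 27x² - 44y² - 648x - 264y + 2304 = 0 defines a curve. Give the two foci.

Collect terms: 27(x² - 24x) -44(y² + 6y) = -2304
Complete the square: 27(x - 12)² -44(y + 3)² = -2304 + 3888 - 396 = 1188
Divide by 1188: (x - 12)²/44 - (y + 3)²/27 = 1
Hyperbola, center (12, -3), transverse axis horizontal; a² = 44, b² = 27.
c² = a² + b² = 44 + 27 = 71, so c = √71.
Foci lie on the horizontal axis through the center: (h ± c, k).

(12 - √71, -3) and (12 + √71, -3)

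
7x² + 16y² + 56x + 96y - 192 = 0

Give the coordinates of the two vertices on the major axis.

Rearranging, 7(x² + 8x) + 16(y² + 6y) = 192.
Complete the square: 7(x + 4)² + 16(y + 3)² = 192 + 112 + 144 = 448
Divide by 448: (x + 4)²/64 + (y + 3)²/28 = 1
Ellipse, center (-4, -3), major axis horizontal; a² = 64, b² = 28.
a = 8. Vertices at (h ± a, k).

(-12, -3) and (4, -3)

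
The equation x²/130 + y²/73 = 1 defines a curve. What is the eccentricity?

Center (0, 0). The larger denominator 130 sits under the x-term, so the major axis is horizontal; a² = 130, b² = 73.
c² = a² - b² = 57, so c = √57.
e = c/a = √57/√130 = √7410/130.

e = √7410/130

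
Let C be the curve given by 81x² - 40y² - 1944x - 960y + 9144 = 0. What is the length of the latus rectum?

Group: 81(x² - 24x) -40(y² + 24y) = -9144
81(x - 12)² -40(y + 12)² = -9144 + 11664 - 5760 = -3240
Divide by -3240: (y + 12)²/81 - (x - 12)²/40 = 1
Hyperbola, center (12, -12), transverse axis vertical; a² = 81, b² = 40.
Latus rectum length = 2b²/a = 2·40/9 = 80/9.

80/9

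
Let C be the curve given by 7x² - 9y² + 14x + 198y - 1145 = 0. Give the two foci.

Collect terms: 7(x² + 2x) -9(y² - 22y) = 1145
Complete the square: 7(x + 1)² -9(y - 11)² = 1145 + 7 - 1089 = 63
Divide by 63: (x + 1)²/9 - (y - 11)²/7 = 1
Hyperbola, center (-1, 11), transverse axis horizontal; a² = 9, b² = 7.
c² = a² + b² = 9 + 7 = 16, so c = 4.
Foci lie on the horizontal axis through the center: (h ± c, k).

(-5, 11) and (3, 11)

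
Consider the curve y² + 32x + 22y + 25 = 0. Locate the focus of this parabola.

(-5, -11)

Only y is squared. Complete the square in y: (y + 11)² = -32(x - 3).
Vertex (3, -11); 4p = -32 so p = -8. Opens left.
Focus is p units from the vertex along the axis: (h + p, k).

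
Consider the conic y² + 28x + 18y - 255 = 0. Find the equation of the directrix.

Only y is squared. Complete the square in y: (y + 9)² = -28(x - 12).
Vertex (12, -9); 4p = -28 so p = -7. Opens left.
Directrix is the vertical line x = h − p = 12 − (-7) = 19.

x = 19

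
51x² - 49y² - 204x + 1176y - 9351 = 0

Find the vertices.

(-5, 12) and (9, 12)

Group the x- and y-terms: 51(x² - 4x) -49(y² - 24y) = 9351
Completing the square gives 51(x - 2)² -49(y - 12)² = 9351 + 204 - 7056 = 2499.
Divide by 2499: (x - 2)²/49 - (y - 12)²/51 = 1
Hyperbola, center (2, 12), transverse axis horizontal; a² = 49, b² = 51.
a = 7. Vertices at (h ± a, k).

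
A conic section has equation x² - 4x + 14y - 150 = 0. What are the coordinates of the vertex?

(2, 11)

Only x is squared. Complete the square in x: (x - 2)² = -14(y - 11).
Vertex (2, 11); 4p = -14 so p = -7/2. Opens down.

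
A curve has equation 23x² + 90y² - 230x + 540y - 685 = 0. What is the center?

(5, -3)

23(x² - 10x) + 90(y² + 6y) = 685
Complete the square: 23(x - 5)² + 90(y + 3)² = 685 + 575 + 810 = 2070
Divide by 2070: (x - 5)²/90 + (y + 3)²/23 = 1
Ellipse with center (5, -3).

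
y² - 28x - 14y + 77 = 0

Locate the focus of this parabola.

Only y is squared. Complete the square in y: (y - 7)² = 28(x - 1).
Vertex (1, 7); 4p = 28 so p = 7. Opens right.
Focus is p units from the vertex along the axis: (h + p, k).

(8, 7)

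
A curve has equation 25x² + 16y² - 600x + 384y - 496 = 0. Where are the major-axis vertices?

Group the x- and y-terms: 25(x² - 24x) + 16(y² + 24y) = 496
25(x - 12)² + 16(y + 12)² = 496 + 3600 + 2304 = 6400
Dividing both sides by 6400: (x - 12)²/256 + (y + 12)²/400 = 1
Ellipse, center (12, -12), major axis vertical; a² = 400, b² = 256.
a = 20. Vertices at (h, k ± a).

(12, -32) and (12, 8)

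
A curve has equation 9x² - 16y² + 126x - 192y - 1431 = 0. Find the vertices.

Group the x- and y-terms: 9(x² + 14x) -16(y² + 12y) = 1431
9(x + 7)² -16(y + 6)² = 1431 + 441 - 576 = 1296
Divide by 1296: (x + 7)²/144 - (y + 6)²/81 = 1
Hyperbola, center (-7, -6), transverse axis horizontal; a² = 144, b² = 81.
a = 12. Vertices at (h ± a, k).

(-19, -6) and (5, -6)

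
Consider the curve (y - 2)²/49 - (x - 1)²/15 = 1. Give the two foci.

(1, -6) and (1, 10)

Center (1, 2). The positive term is the y-term, so the transverse axis is vertical; a² = 49, b² = 15.
c² = a² + b² = 49 + 15 = 64, so c = 8.
Foci lie on the vertical axis through the center: (h, k ± c).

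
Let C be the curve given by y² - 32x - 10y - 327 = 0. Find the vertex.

(-11, 5)

Only y is squared. Complete the square in y: (y - 5)² = 32(x + 11).
Vertex (-11, 5); 4p = 32 so p = 8. Opens right.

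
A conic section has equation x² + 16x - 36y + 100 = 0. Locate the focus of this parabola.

(-8, 10)

Only x is squared. Complete the square in x: (x + 8)² = 36(y - 1).
Vertex (-8, 1); 4p = 36 so p = 9. Opens up.
Focus is p units from the vertex along the axis: (h, k + p).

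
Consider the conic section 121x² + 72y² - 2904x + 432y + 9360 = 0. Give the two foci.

Rearranging, 121(x² - 24x) + 72(y² + 6y) = -9360.
121(x - 12)² + 72(y + 3)² = -9360 + 17424 + 648 = 8712
Dividing both sides by 8712: (x - 12)²/72 + (y + 3)²/121 = 1
Ellipse, center (12, -3), major axis vertical; a² = 121, b² = 72.
c² = a² - b² = 121 - 72 = 49, so c = 7.
Foci lie on the vertical axis through the center: (h, k ± c).

(12, -10) and (12, 4)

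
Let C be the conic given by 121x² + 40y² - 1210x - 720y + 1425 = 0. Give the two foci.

Group: 121(x² - 10x) + 40(y² - 18y) = -1425
121(x - 5)² + 40(y - 9)² = -1425 + 3025 + 3240 = 4840
Divide through by 4840 to get (x - 5)²/40 + (y - 9)²/121 = 1.
Ellipse, center (5, 9), major axis vertical; a² = 121, b² = 40.
c² = a² - b² = 121 - 40 = 81, so c = 9.
Foci lie on the vertical axis through the center: (h, k ± c).

(5, 0) and (5, 18)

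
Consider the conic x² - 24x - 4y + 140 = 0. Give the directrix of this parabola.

y = -2

Only x is squared. Complete the square in x: (x - 12)² = 4(y + 1).
Vertex (12, -1); 4p = 4 so p = 1. Opens up.
Directrix is the horizontal line y = k − p = -1 − (1) = -2.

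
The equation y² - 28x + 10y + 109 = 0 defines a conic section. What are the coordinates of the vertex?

(3, -5)

Only y is squared. Complete the square in y: (y + 5)² = 28(x - 3).
Vertex (3, -5); 4p = 28 so p = 7. Opens right.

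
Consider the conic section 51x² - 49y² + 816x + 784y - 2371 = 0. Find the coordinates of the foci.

Group the x- and y-terms: 51(x² + 16x) -49(y² - 16y) = 2371
Complete the square: 51(x + 8)² -49(y - 8)² = 2371 + 3264 - 3136 = 2499
Divide through by 2499 to get (x + 8)²/49 - (y - 8)²/51 = 1.
Hyperbola, center (-8, 8), transverse axis horizontal; a² = 49, b² = 51.
c² = a² + b² = 49 + 51 = 100, so c = 10.
Foci lie on the horizontal axis through the center: (h ± c, k).

(-18, 8) and (2, 8)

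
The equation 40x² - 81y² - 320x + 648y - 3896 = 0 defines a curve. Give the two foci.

(-7, 4) and (15, 4)

40(x² - 8x) -81(y² - 8y) = 3896
Complete the square in x and y: 40(x - 4)² -81(y - 4)² = 3896 + 640 - 1296 = 3240
Dividing both sides by 3240: (x - 4)²/81 - (y - 4)²/40 = 1
Hyperbola, center (4, 4), transverse axis horizontal; a² = 81, b² = 40.
c² = a² + b² = 81 + 40 = 121, so c = 11.
Foci lie on the horizontal axis through the center: (h ± c, k).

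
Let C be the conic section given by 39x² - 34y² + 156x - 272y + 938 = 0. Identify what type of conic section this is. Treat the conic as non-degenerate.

No xy term. Coefficients of x² and y² are A = 39, C = -34.
A and C have opposite signs ⇒ hyperbola.

hyperbola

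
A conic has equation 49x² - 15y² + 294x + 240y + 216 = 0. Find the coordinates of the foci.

(-3, 0) and (-3, 16)

Collect terms: 49(x² + 6x) -15(y² - 16y) = -216
Complete the square: 49(x + 3)² -15(y - 8)² = -216 + 441 - 960 = -735
Dividing both sides by -735: (y - 8)²/49 - (x + 3)²/15 = 1
Hyperbola, center (-3, 8), transverse axis vertical; a² = 49, b² = 15.
c² = a² + b² = 49 + 15 = 64, so c = 8.
Foci lie on the vertical axis through the center: (h, k ± c).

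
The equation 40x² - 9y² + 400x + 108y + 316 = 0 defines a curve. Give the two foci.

(-12, 6) and (2, 6)

40(x² + 10x) -9(y² - 12y) = -316
Completing the square gives 40(x + 5)² -9(y - 6)² = -316 + 1000 - 324 = 360.
Divide by 360: (x + 5)²/9 - (y - 6)²/40 = 1
Hyperbola, center (-5, 6), transverse axis horizontal; a² = 9, b² = 40.
c² = a² + b² = 9 + 40 = 49, so c = 7.
Foci lie on the horizontal axis through the center: (h ± c, k).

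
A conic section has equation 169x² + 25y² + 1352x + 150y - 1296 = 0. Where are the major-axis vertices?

Rearranging, 169(x² + 8x) + 25(y² + 6y) = 1296.
169(x + 4)² + 25(y + 3)² = 1296 + 2704 + 225 = 4225
Dividing both sides by 4225: (x + 4)²/25 + (y + 3)²/169 = 1
Ellipse, center (-4, -3), major axis vertical; a² = 169, b² = 25.
a = 13. Vertices at (h, k ± a).

(-4, -16) and (-4, 10)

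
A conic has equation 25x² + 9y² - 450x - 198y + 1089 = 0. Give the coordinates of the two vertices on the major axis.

Group: 25(x² - 18x) + 9(y² - 22y) = -1089
Complete the square: 25(x - 9)² + 9(y - 11)² = -1089 + 2025 + 1089 = 2025
Dividing both sides by 2025: (x - 9)²/81 + (y - 11)²/225 = 1
Ellipse, center (9, 11), major axis vertical; a² = 225, b² = 81.
a = 15. Vertices at (h, k ± a).

(9, -4) and (9, 26)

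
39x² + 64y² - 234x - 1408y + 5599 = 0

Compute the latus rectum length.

Group the x- and y-terms: 39(x² - 6x) + 64(y² - 22y) = -5599
Complete the square: 39(x - 3)² + 64(y - 11)² = -5599 + 351 + 7744 = 2496
Divide by 2496: (x - 3)²/64 + (y - 11)²/39 = 1
Ellipse, center (3, 11), major axis horizontal; a² = 64, b² = 39.
Latus rectum length = 2b²/a = 2·39/8 = 39/4.

39/4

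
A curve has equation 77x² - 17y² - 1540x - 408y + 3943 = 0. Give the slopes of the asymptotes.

Collect terms: 77(x² - 20x) -17(y² + 24y) = -3943
Complete the square in x and y: 77(x - 10)² -17(y + 12)² = -3943 + 7700 - 2448 = 1309
Divide through by 1309 to get (x - 10)²/17 - (y + 12)²/77 = 1.
Hyperbola, center (10, -12), transverse axis horizontal; a² = 17, b² = 77.
For a horizontal hyperbola the asymptotes have slope ±b/a.
Here that is ±√77/√17 = ±√1309/17.

√1309/17 and -√1309/17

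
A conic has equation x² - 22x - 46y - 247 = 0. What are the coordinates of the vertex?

(11, -8)

Only x is squared. Complete the square in x: (x - 11)² = 46(y + 8).
Vertex (11, -8); 4p = 46 so p = 23/2. Opens up.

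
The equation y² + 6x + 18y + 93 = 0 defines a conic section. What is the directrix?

x = -1/2

Only y is squared. Complete the square in y: (y + 9)² = -6(x + 2).
Vertex (-2, -9); 4p = -6 so p = -3/2. Opens left.
Directrix is the vertical line x = h − p = -2 − (-3/2) = -1/2.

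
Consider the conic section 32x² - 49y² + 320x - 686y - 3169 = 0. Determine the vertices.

(-12, -7) and (2, -7)

Rearranging, 32(x² + 10x) -49(y² + 14y) = 3169.
32(x + 5)² -49(y + 7)² = 3169 + 800 - 2401 = 1568
Divide by 1568: (x + 5)²/49 - (y + 7)²/32 = 1
Hyperbola, center (-5, -7), transverse axis horizontal; a² = 49, b² = 32.
a = 7. Vertices at (h ± a, k).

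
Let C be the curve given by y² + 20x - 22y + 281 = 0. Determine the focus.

Only y is squared. Complete the square in y: (y - 11)² = -20(x + 8).
Vertex (-8, 11); 4p = -20 so p = -5. Opens left.
Focus is p units from the vertex along the axis: (h + p, k).

(-13, 11)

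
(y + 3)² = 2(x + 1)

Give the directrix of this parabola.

Vertex (-1, -3); 4p = 2 so p = 1/2. Opens right.
Directrix is the vertical line x = h − p = -1 − (1/2) = -3/2.

x = -3/2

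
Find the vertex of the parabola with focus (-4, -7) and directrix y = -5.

(-4, -6)

The vertex is the midpoint between the focus and the directrix along the axis of symmetry.
Axis is vertical (directrix is horizontal). Vertex y-coordinate = (-7 + (-5))/2 = -6; x-coordinate = -4.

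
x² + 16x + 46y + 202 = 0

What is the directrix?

Only x is squared. Complete the square in x: (x + 8)² = -46(y + 3).
Vertex (-8, -3); 4p = -46 so p = -23/2. Opens down.
Directrix is the horizontal line y = k − p = -3 − (-23/2) = 17/2.

y = 17/2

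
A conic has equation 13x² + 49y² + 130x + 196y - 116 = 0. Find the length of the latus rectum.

26/7

Collect terms: 13(x² + 10x) + 49(y² + 4y) = 116
Complete the square in x and y: 13(x + 5)² + 49(y + 2)² = 116 + 325 + 196 = 637
Divide by 637: (x + 5)²/49 + (y + 2)²/13 = 1
Ellipse, center (-5, -2), major axis horizontal; a² = 49, b² = 13.
Latus rectum length = 2b²/a = 2·13/7 = 26/7.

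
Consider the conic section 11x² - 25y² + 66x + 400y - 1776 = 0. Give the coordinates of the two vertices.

(-8, 8) and (2, 8)

Collect terms: 11(x² + 6x) -25(y² - 16y) = 1776
Complete the square: 11(x + 3)² -25(y - 8)² = 1776 + 99 - 1600 = 275
Divide through by 275 to get (x + 3)²/25 - (y - 8)²/11 = 1.
Hyperbola, center (-3, 8), transverse axis horizontal; a² = 25, b² = 11.
a = 5. Vertices at (h ± a, k).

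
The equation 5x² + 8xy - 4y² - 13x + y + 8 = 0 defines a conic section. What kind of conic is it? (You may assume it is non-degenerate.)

hyperbola

A = 5, B = 8, C = -4.
Discriminant B² − 4AC = 8² − 4·5·(-4) = 144.
B² − 4AC > 0 ⇒ hyperbola.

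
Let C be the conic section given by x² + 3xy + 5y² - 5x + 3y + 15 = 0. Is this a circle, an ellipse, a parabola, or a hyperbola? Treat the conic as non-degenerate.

ellipse

A = 1, B = 3, C = 5.
Discriminant B² − 4AC = 3² − 4·1·5 = -11.
B² − 4AC < 0 ⇒ ellipse.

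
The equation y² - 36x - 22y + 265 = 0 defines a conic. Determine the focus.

Only y is squared. Complete the square in y: (y - 11)² = 36(x - 4).
Vertex (4, 11); 4p = 36 so p = 9. Opens right.
Focus is p units from the vertex along the axis: (h + p, k).

(13, 11)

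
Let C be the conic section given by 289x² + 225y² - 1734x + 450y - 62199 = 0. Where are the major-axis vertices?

Collect terms: 289(x² - 6x) + 225(y² + 2y) = 62199
289(x - 3)² + 225(y + 1)² = 62199 + 2601 + 225 = 65025
Divide by 65025: (x - 3)²/225 + (y + 1)²/289 = 1
Ellipse, center (3, -1), major axis vertical; a² = 289, b² = 225.
a = 17. Vertices at (h, k ± a).

(3, -18) and (3, 16)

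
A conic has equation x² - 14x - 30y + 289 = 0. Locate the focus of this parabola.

Only x is squared. Complete the square in x: (x - 7)² = 30(y - 8).
Vertex (7, 8); 4p = 30 so p = 15/2. Opens up.
Focus is p units from the vertex along the axis: (h, k + p).

(7, 31/2)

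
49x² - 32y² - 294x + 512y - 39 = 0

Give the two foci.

(3, -1) and (3, 17)

Rearranging, 49(x² - 6x) -32(y² - 16y) = 39.
Completing the square gives 49(x - 3)² -32(y - 8)² = 39 + 441 - 2048 = -1568.
Divide by -1568: (y - 8)²/49 - (x - 3)²/32 = 1
Hyperbola, center (3, 8), transverse axis vertical; a² = 49, b² = 32.
c² = a² + b² = 49 + 32 = 81, so c = 9.
Foci lie on the vertical axis through the center: (h, k ± c).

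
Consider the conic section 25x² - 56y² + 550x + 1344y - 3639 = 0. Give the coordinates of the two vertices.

(-11, 7) and (-11, 17)

25(x² + 22x) -56(y² - 24y) = 3639
Complete the square: 25(x + 11)² -56(y - 12)² = 3639 + 3025 - 8064 = -1400
Divide through by -1400 to get (y - 12)²/25 - (x + 11)²/56 = 1.
Hyperbola, center (-11, 12), transverse axis vertical; a² = 25, b² = 56.
a = 5. Vertices at (h, k ± a).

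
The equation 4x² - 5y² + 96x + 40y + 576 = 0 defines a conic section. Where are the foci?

(-12, -2) and (-12, 10)

4(x² + 24x) -5(y² - 8y) = -576
Complete the square: 4(x + 12)² -5(y - 4)² = -576 + 576 - 80 = -80
Dividing both sides by -80: (y - 4)²/16 - (x + 12)²/20 = 1
Hyperbola, center (-12, 4), transverse axis vertical; a² = 16, b² = 20.
c² = a² + b² = 16 + 20 = 36, so c = 6.
Foci lie on the vertical axis through the center: (h, k ± c).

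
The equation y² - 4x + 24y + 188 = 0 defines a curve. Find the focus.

(12, -12)

Only y is squared. Complete the square in y: (y + 12)² = 4(x - 11).
Vertex (11, -12); 4p = 4 so p = 1. Opens right.
Focus is p units from the vertex along the axis: (h + p, k).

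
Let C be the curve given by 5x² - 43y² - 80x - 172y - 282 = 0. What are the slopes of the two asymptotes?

Collect terms: 5(x² - 16x) -43(y² + 4y) = 282
Completing the square gives 5(x - 8)² -43(y + 2)² = 282 + 320 - 172 = 430.
Dividing both sides by 430: (x - 8)²/86 - (y + 2)²/10 = 1
Hyperbola, center (8, -2), transverse axis horizontal; a² = 86, b² = 10.
For a horizontal hyperbola the asymptotes have slope ±b/a.
Here that is ±√10/√86 = ±√215/43.

√215/43 and -√215/43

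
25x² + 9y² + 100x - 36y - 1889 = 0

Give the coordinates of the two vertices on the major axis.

Group the x- and y-terms: 25(x² + 4x) + 9(y² - 4y) = 1889
Completing the square gives 25(x + 2)² + 9(y - 2)² = 1889 + 100 + 36 = 2025.
Divide through by 2025 to get (x + 2)²/81 + (y - 2)²/225 = 1.
Ellipse, center (-2, 2), major axis vertical; a² = 225, b² = 81.
a = 15. Vertices at (h, k ± a).

(-2, -13) and (-2, 17)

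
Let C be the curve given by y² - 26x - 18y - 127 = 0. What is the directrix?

Only y is squared. Complete the square in y: (y - 9)² = 26(x + 8).
Vertex (-8, 9); 4p = 26 so p = 13/2. Opens right.
Directrix is the vertical line x = h − p = -8 − (13/2) = -29/2.

x = -29/2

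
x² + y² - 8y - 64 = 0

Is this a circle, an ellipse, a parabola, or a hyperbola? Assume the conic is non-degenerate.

No xy term. Coefficients of x² and y² are A = 1, C = 1.
A = C (same sign) ⇒ circle.

circle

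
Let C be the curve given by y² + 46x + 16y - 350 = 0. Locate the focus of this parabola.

Only y is squared. Complete the square in y: (y + 8)² = -46(x - 9).
Vertex (9, -8); 4p = -46 so p = -23/2. Opens left.
Focus is p units from the vertex along the axis: (h + p, k).

(-5/2, -8)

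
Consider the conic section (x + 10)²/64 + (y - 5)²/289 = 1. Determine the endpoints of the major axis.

(-10, -12) and (-10, 22)

Center (-10, 5). The larger denominator 289 sits under the y-term, so the major axis is vertical; a² = 289, b² = 64.
a = 17. Vertices at (h, k ± a).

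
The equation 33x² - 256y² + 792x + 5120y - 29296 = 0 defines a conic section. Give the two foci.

(-29, 10) and (5, 10)

Group: 33(x² + 24x) -256(y² - 20y) = 29296
33(x + 12)² -256(y - 10)² = 29296 + 4752 - 25600 = 8448
Divide through by 8448 to get (x + 12)²/256 - (y - 10)²/33 = 1.
Hyperbola, center (-12, 10), transverse axis horizontal; a² = 256, b² = 33.
c² = a² + b² = 256 + 33 = 289, so c = 17.
Foci lie on the horizontal axis through the center: (h ± c, k).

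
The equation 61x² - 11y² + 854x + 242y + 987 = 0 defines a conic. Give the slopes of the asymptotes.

√671/11 and -√671/11

Group: 61(x² + 14x) -11(y² - 22y) = -987
Completing the square gives 61(x + 7)² -11(y - 11)² = -987 + 2989 - 1331 = 671.
Divide through by 671 to get (x + 7)²/11 - (y - 11)²/61 = 1.
Hyperbola, center (-7, 11), transverse axis horizontal; a² = 11, b² = 61.
For a horizontal hyperbola the asymptotes have slope ±b/a.
Here that is ±√61/√11 = ±√671/11.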